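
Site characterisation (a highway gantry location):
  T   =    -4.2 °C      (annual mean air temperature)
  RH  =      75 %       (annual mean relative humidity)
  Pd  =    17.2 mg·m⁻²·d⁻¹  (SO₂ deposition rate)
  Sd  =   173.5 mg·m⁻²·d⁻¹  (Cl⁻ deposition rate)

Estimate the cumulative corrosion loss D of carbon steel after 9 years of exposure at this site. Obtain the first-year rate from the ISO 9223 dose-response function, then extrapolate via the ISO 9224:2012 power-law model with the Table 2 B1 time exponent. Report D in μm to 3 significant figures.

D(9) = 92.1 μm

carbon steel: temperature factor f = +0.150·(-14.2) = -2.1300
  Pd branch = 1.77·Pd^0.52·e^(0.02·RH+f) = 4.138 μm/a
  Sd branch = 0.102·Sd^0.62·e^(0.033·RH+0.04·T) = 25.05 μm/a
  sum: 4.138 + 25.05 → r_corr = 29.19 μm/a
Power-law: D(9) = r_corr · 9^0.523
  D(9) = 29.19 × 9^0.523 = 29.19 × 3.156 = 92.12 μm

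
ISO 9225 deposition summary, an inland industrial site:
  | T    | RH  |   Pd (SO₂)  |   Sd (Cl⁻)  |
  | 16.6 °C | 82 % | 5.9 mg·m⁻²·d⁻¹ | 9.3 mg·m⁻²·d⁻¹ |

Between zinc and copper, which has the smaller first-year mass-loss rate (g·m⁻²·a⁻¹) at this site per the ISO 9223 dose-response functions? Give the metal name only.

zinc

zinc: f(T) = -0.071·(T−10) [T>10 °C] = -0.4686
  SO₂ term: 0.0129·5.9^0.44·exp(0.046·82-0.4686) = 0.7663
  Cl⁻ term: 0.0175·9.3^0.57·exp(0.008·82+0.085·16.6) = 0.4929
  sum: 0.7663 + 0.4929 → r_corr = 1.259 μm/a
  mass loss = 1.259 μm/a × 7.14 g/cm³ = 8.991 g·m⁻²·a⁻¹
copper: temperature factor f = -0.080·(6.6) = -0.5280
  SO₂ term: 0.0053·5.9^0.26·exp(0.059·82-0.5280) = 0.6259
  Sd branch = 0.01025·Sd^0.27·e^(0.036·RH+0.049·T) = 0.8082 μm/a
  sum: 0.6259 + 0.8082 → r_corr = 1.434 μm/a
  mass loss = 1.434 μm/a × 8.96 g/cm³ = 12.85 g·m⁻²·a⁻¹
Ordering by g·m⁻²·a⁻¹: copper (12.8) > zinc (8.99)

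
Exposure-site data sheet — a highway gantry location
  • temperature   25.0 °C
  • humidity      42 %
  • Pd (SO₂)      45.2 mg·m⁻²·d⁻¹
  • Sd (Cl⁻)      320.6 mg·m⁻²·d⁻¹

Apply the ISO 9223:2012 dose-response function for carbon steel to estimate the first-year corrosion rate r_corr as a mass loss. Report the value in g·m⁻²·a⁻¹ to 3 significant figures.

r_corr = 415 g·m⁻²·a⁻¹

carbon steel: T>10 °C ⇒ hinge -0.054·(25.0−10) = -0.8100
  SO₂ term: 1.77·45.2^0.52·exp(0.02·42-0.8100) = 13.23
  Cl⁻ term: 0.102·320.6^0.62·exp(0.033·42+0.04·25.0) = 39.68
  r_corr = 13.23 + 39.68 = 52.91 μm/a
Convert to mass loss: 52.91 μm/a × 7.85 g/cm³ = 415.3 g·m⁻²·a⁻¹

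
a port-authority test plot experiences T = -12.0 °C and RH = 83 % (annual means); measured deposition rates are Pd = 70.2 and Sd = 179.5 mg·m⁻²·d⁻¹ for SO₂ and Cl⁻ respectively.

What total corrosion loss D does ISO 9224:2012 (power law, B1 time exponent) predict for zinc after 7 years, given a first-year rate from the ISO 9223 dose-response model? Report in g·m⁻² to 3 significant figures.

D(7) = 65.6 g·m⁻²

zinc: T≤10 °C ⇒ hinge +0.038·(-12.0−10) = -0.8360
  SO₂ term: 0.0129·70.2^0.44·exp(0.046·83-0.8360) = 1.652
  Cl⁻ term: 0.0175·179.5^0.57·exp(0.008·83+0.085·-12.0) = 0.2362
  r_corr = 1.652 + 0.2362 = 1.888 μm/a
Power-law: D(7) = r_corr · 7^0.813
  D(7) = 1.888 × 7^0.813 = 1.888 × 4.865 = 9.186 μm
  Mass loss = 9.186 μm × 7.14 g/cm³ = 65.59 g·m⁻²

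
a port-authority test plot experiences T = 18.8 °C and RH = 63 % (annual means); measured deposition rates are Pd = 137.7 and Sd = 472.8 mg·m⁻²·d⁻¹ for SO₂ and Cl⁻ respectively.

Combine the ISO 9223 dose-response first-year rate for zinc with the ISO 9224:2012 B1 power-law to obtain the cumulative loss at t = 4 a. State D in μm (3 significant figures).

zinc: f(T) = -0.071·(T−10) [T>10 °C] = -0.6248
  sulphur-dioxide contribution → 1.094 μm/a
  chloride contribution → 4.792 μm/a
  ⇒ r_corr(zinc) = 5.886 μm/a
Long-term exponent b (ISO 9224 Table 2, B1) = 0.813
  D(4) = 5.886 × 4^0.813 = 5.886 × 3.087 = 18.17 μm

D(4) = 18.2 μm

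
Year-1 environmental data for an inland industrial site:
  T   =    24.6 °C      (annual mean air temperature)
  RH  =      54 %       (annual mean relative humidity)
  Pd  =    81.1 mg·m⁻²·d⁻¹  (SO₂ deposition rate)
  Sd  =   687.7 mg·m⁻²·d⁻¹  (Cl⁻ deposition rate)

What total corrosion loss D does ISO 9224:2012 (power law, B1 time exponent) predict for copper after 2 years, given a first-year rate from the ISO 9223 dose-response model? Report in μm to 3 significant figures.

copper: f(T) = -0.080·(T−10) [T>10 °C] = -1.1680
  sulphur-dioxide contribution → 0.125 μm/a
  chloride contribution → 1.395 μm/a
  ⇒ r_corr(copper) = 1.52 μm/a
Power-law: D(2) = r_corr · 2^0.667
  D(2) = 1.52 × 2^0.667 = 1.52 × 1.588 = 2.414 μm

D(2) = 2.41 μm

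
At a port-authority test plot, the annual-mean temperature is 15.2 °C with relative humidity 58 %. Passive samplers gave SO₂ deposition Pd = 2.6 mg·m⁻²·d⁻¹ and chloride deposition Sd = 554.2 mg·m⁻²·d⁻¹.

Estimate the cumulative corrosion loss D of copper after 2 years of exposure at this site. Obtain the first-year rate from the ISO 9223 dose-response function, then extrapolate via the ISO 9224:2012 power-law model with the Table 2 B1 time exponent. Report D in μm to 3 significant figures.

copper: T>10 °C ⇒ hinge -0.080·(15.2−10) = -0.4160
  Pd branch = 0.0053·Pd^0.26·e^(0.059·RH+f) = 0.1373 μm/a
  Cl⁻ term: 0.01025·554.2^0.27·exp(0.036·58+0.049·15.2) = 0.9589
  r_corr = 0.1373 + 0.9589 = 1.096 μm/a
Power-law: D(2) = r_corr · 2^0.667
  D(2) = 1.096 × 2^0.667 = 1.096 × 1.588 = 1.741 μm

D(2) = 1.74 μm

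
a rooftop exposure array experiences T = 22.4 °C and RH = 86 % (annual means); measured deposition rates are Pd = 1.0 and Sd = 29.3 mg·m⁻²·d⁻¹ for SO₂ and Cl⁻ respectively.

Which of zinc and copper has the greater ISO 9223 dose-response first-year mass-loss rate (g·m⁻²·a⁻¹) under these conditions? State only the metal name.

zinc: T>10 °C ⇒ hinge -0.071·(22.4−10) = -0.8804
  SO₂ term: 0.0129·1.0^0.44·exp(0.046·86-0.8804) = 0.2795
  Sd branch = 0.0175·Sd^0.57·e^(0.008·RH+0.085·T) = 1.603 μm/a
  sum: 0.2795 + 1.603 → r_corr = 1.882 μm/a
  mass loss = 1.882 μm/a × 7.14 g/cm³ = 13.44 g·m⁻²·a⁻¹
copper: T>10 °C ⇒ hinge -0.080·(22.4−10) = -0.9920
  SO₂ term: 0.0053·1.0^0.26·exp(0.059·86-0.9920) = 0.3141
  Sd branch = 0.01025·Sd^0.27·e^(0.036·RH+0.049·T) = 1.691 μm/a
  r_corr = 0.3141 + 1.691 = 2.005 μm/a
  mass loss = 2.005 μm/a × 8.96 g/cm³ = 17.96 g·m⁻²·a⁻¹
Ordering by g·m⁻²·a⁻¹: copper (18) > zinc (13.4)

copper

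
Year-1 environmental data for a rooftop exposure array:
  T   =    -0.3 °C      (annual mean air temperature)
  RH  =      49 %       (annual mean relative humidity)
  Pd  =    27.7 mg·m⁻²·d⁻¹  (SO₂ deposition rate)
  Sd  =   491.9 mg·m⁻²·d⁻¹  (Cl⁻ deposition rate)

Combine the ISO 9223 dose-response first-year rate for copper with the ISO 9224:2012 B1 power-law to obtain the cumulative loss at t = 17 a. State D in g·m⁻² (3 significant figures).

copper: f(T) = +0.126·(T−10) [T≤10 °C] = -1.2978
  sulphur-dioxide contribution → 0.06184 μm/a
  chloride contribution → 0.3142 μm/a
  total first-year rate 0.3761 μm/a
Power-law: D(17) = r_corr · 17^0.667
  D(17) = 0.3761 × 17^0.667 = 0.3761 × 6.618 = 2.489 μm
  Mass loss = 2.489 μm × 8.96 g/cm³ = 22.3 g·m⁻²

D(17) = 22.3 g·m⁻²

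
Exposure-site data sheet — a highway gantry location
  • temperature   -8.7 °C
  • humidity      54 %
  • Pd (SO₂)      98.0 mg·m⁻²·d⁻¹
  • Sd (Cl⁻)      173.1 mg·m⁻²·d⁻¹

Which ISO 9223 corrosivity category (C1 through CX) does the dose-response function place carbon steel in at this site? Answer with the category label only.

carbon steel: f(T) = +0.150·(T−10) [T≤10 °C] = -2.8050
  sulphur-dioxide contribution → 3.422 μm/a
  chloride contribution → 10.45 μm/a
  total first-year rate 13.87 μm/a
Category bounds: 1.3…25 μm/a bracket r_corr ⇒ C2

C2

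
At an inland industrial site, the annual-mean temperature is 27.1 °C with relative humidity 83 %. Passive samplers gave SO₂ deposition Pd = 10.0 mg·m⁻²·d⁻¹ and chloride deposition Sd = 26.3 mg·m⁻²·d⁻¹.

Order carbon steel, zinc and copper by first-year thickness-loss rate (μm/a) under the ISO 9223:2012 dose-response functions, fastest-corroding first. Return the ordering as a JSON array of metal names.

carbon steel: temperature factor f = -0.054·(17.1) = -0.9234
  Pd branch = 1.77·Pd^0.52·e^(0.02·RH+f) = 12.24 μm/a
  Cl⁻ term: 0.102·26.3^0.62·exp(0.033·83+0.04·27.1) = 35.42
  r_corr = 12.24 + 35.42 = 47.67 μm/a
zinc: T>10 °C ⇒ hinge -0.071·(27.1−10) = -1.2141
  Pd branch = 0.0129·Pd^0.44·e^(0.046·RH+f) = 0.4802 μm/a
  Cl⁻ term: 0.0175·26.3^0.57·exp(0.008·83+0.085·27.1) = 2.194
  sum: 0.4802 + 2.194 → r_corr = 2.674 μm/a
copper: T>10 °C ⇒ hinge -0.080·(27.1−10) = -1.3680
  Pd branch = 0.0053·Pd^0.26·e^(0.059·RH+f) = 0.3288 μm/a
  Cl⁻ term: 0.01025·26.3^0.27·exp(0.036·83+0.049·27.1) = 1.856
  sum: 0.3288 + 1.856 → r_corr = 2.184 μm/a
Ordering by μm/a: carbon steel (47.7) > zinc (2.67) > copper (2.18)

["carbon steel", "zinc", "copper"]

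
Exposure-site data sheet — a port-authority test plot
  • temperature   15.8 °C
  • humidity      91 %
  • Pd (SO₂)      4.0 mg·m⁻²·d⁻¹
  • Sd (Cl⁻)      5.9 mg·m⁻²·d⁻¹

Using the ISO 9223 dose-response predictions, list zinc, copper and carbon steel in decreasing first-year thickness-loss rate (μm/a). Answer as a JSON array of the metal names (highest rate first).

["carbon steel", "copper", "zinc"]

zinc: temperature factor f = -0.071·(5.8) = -0.4118
  SO₂ term: 0.0129·4.0^0.44·exp(0.046·91-0.4118) = 1.034
  Sd branch = 0.0175·Sd^0.57·e^(0.008·RH+0.085·T) = 0.3818 μm/a
  sum: 1.034 + 0.3818 → r_corr = 1.416 μm/a
copper: T>10 °C ⇒ hinge -0.080·(15.8−10) = -0.4640
  Pd branch = 0.0053·Pd^0.26·e^(0.059·RH+f) = 1.026 μm/a
  Cl⁻ term: 0.01025·5.9^0.27·exp(0.036·91+0.049·15.8) = 0.9502
  r_corr = 1.026 + 0.9502 = 1.976 μm/a
carbon steel: T>10 °C ⇒ hinge -0.054·(15.8−10) = -0.3132
  SO₂ term: 1.77·4.0^0.52·exp(0.02·91-0.3132) = 16.42
  Cl⁻ term: 0.102·5.9^0.62·exp(0.033·91+0.04·15.8) = 11.62
  sum: 16.42 + 11.62 → r_corr = 28.04 μm/a
Ordering by μm/a: carbon steel (28) > copper (1.98) > zinc (1.42)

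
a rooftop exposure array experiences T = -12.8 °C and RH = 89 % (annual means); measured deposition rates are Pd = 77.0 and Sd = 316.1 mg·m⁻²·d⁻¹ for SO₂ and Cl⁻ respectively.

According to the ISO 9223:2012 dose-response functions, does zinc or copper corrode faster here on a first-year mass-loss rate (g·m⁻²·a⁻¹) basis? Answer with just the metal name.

zinc

zinc: f(T) = +0.038·(T−10) [T≤10 °C] = -0.8664
  Pd branch = 0.0129·Pd^0.44·e^(0.046·RH+f) = 2.2 μm/a
  Sd branch = 0.0175·Sd^0.57·e^(0.008·RH+0.085·T) = 0.3196 μm/a
  sum: 2.2 + 0.3196 → r_corr = 2.519 μm/a
  mass loss = 2.519 μm/a × 7.14 g/cm³ = 17.99 g·m⁻²·a⁻¹
copper: f(T) = +0.126·(T−10) [T≤10 °C] = -2.8728
  Pd branch = 0.0053·Pd^0.26·e^(0.059·RH+f) = 0.1768 μm/a
  Cl⁻ term: 0.01025·316.1^0.27·exp(0.036·89+0.049·-12.8) = 0.6379
  r_corr = 0.1768 + 0.6379 = 0.8148 μm/a
  mass loss = 0.8148 μm/a × 8.96 g/cm³ = 7.3 g·m⁻²·a⁻¹
Ordering by g·m⁻²·a⁻¹: zinc (18) > copper (7.3)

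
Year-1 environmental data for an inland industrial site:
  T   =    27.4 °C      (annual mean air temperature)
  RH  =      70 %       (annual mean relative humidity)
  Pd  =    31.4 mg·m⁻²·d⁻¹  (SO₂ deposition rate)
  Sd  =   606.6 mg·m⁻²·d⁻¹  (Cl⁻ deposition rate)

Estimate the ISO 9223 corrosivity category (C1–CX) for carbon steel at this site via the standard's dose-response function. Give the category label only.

C5

carbon steel: temperature factor f = -0.054·(17.4) = -0.9396
  Pd branch = 1.77·Pd^0.52·e^(0.02·RH+f) = 16.84 μm/a
  Cl⁻ term: 0.102·606.6^0.62·exp(0.033·70+0.04·27.4) = 163.4
  sum: 16.84 + 163.4 → r_corr = 180.2 μm/a
ISO 9223 Table 2 (carbon steel): 80 < 180 ≤ 200 μm/a ⇒ C5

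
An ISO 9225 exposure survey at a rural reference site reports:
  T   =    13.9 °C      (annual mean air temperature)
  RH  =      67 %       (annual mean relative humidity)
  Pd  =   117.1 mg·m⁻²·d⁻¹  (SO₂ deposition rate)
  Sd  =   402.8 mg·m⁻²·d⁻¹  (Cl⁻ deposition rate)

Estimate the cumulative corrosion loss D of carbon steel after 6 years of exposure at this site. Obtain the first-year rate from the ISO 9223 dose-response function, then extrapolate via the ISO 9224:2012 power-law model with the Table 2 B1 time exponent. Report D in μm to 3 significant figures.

carbon steel: temperature factor f = -0.054·(3.9) = -0.2106
  sulphur-dioxide contribution → 65.18 μm/a
  chloride contribution → 66.9 μm/a
  ⇒ r_corr(carbon steel) = 132.1 μm/a
Power-law: D(6) = r_corr · 6^0.523
  D(6) = 132.1 × 6^0.523 = 132.1 × 2.553 = 337.1 μm

D(6) = 337 μm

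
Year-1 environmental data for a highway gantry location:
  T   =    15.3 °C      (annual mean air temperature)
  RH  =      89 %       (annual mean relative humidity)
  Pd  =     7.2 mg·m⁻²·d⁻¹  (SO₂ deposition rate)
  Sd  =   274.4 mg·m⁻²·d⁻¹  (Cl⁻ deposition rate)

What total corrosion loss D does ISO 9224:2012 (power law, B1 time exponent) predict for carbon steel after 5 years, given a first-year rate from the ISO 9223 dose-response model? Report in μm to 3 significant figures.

carbon steel: temperature factor f = -0.054·(5.3) = -0.2862
  sulphur-dioxide contribution → 22.01 μm/a
  chloride contribution → 115.3 μm/a
  ⇒ r_corr(carbon steel) = 137.3 μm/a
Long-term exponent b (ISO 9224 Table 2, B1) = 0.523
  D(5) = 137.3 × 5^0.523 = 137.3 × 2.32 = 318.5 μm

D(5) = 319 μm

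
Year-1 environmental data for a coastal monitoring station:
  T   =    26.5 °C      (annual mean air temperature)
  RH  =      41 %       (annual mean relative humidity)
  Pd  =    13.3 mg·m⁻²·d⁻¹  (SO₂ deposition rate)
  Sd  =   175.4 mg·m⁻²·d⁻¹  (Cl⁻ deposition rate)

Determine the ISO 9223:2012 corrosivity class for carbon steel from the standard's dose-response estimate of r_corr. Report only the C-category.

C3

carbon steel: T>10 °C ⇒ hinge -0.054·(26.5−10) = -0.8910
  Pd branch = 1.77·Pd^0.52·e^(0.02·RH+f) = 6.332 μm/a
  Cl⁻ term: 0.102·175.4^0.62·exp(0.033·41+0.04·26.5) = 28.04
  sum: 6.332 + 28.04 → r_corr = 34.38 μm/a
Category bounds: 25…50 μm/a bracket r_corr ⇒ C3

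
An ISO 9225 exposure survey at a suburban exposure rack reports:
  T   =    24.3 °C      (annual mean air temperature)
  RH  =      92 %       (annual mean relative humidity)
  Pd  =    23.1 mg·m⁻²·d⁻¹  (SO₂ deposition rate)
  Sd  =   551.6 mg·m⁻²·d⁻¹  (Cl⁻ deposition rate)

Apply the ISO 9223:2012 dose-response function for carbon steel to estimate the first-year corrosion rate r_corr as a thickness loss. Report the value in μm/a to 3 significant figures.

carbon steel: temperature factor f = -0.054·(14.3) = -0.7722
  SO₂ term: 1.77·23.1^0.52·exp(0.02·92-0.7722) = 26.35
  Cl⁻ term: 0.102·551.6^0.62·exp(0.033·92+0.04·24.3) = 281.2
  sum: 26.35 + 281.2 → r_corr = 307.6 μm/a

r_corr = 308 μm/a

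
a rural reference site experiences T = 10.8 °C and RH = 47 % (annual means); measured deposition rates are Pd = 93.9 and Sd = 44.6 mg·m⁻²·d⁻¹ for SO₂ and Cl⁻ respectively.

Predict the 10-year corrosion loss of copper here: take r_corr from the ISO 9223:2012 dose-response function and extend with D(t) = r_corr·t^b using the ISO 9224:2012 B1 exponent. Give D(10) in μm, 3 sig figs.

copper: T>10 °C ⇒ hinge -0.080·(10.8−10) = -0.0640
  SO₂ term: 0.0053·93.9^0.26·exp(0.059·47-0.0640) = 0.2592
  Cl⁻ term: 0.01025·44.6^0.27·exp(0.036·47+0.049·10.8) = 0.2635
  r_corr = 0.2592 + 0.2635 = 0.5227 μm/a
Long-term exponent b (ISO 9224 Table 2, B1) = 0.667
  D(10) = 0.5227 × 10^0.667 = 0.5227 × 4.645 = 2.428 μm

D(10) = 2.43 μm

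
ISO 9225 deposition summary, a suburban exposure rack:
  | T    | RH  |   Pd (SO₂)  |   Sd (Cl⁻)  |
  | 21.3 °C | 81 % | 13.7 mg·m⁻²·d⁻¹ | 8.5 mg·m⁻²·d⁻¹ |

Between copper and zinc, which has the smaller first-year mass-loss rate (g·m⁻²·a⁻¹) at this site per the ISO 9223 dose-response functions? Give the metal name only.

zinc

copper: T>10 °C ⇒ hinge -0.080·(21.3−10) = -0.9040
  SO₂ term: 0.0053·13.7^0.26·exp(0.059·81-0.9040) = 0.5043
  Sd branch = 0.01025·Sd^0.27·e^(0.036·RH+0.049·T) = 0.9579 μm/a
  r_corr = 0.5043 + 0.9579 = 1.462 μm/a
  mass loss = 1.462 μm/a × 8.96 g/cm³ = 13.1 g·m⁻²·a⁻¹
zinc: T>10 °C ⇒ hinge -0.071·(21.3−10) = -0.8023
  SO₂ term: 0.0129·13.7^0.44·exp(0.046·81-0.8023) = 0.7594
  Cl⁻ term: 0.0175·8.5^0.57·exp(0.008·81+0.085·21.3) = 0.6927
  r_corr = 0.7594 + 0.6927 = 1.452 μm/a
  mass loss = 1.452 μm/a × 7.14 g/cm³ = 10.37 g·m⁻²·a⁻¹
Ordering by g·m⁻²·a⁻¹: copper (13.1) > zinc (10.4)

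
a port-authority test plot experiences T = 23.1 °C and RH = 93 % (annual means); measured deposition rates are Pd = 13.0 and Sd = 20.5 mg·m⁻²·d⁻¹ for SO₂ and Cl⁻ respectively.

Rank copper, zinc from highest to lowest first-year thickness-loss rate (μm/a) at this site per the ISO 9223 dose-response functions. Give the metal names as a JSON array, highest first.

copper: T>10 °C ⇒ hinge -0.080·(23.1−10) = -1.0480
  Pd branch = 0.0053·Pd^0.26·e^(0.059·RH+f) = 0.8744 μm/a
  Sd branch = 0.01025·Sd^0.27·e^(0.036·RH+0.049·T) = 2.044 μm/a
  r_corr = 0.8744 + 2.044 = 2.919 μm/a
zinc: T>10 °C ⇒ hinge -0.071·(23.1−10) = -0.9301
  SO₂ term: 0.0129·13.0^0.44·exp(0.046·93-0.9301) = 1.134
  Sd branch = 0.0175·Sd^0.57·e^(0.008·RH+0.085·T) = 1.468 μm/a
  r_corr = 1.134 + 1.468 = 2.602 μm/a
Ordering by μm/a: copper (2.92) > zinc (2.6)

["copper", "zinc"]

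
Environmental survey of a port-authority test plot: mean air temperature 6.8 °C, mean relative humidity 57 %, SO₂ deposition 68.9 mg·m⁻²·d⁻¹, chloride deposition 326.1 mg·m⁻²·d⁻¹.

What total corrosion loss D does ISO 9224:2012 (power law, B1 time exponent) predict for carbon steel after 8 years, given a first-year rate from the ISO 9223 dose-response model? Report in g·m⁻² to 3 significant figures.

carbon steel: T≤10 °C ⇒ hinge +0.150·(6.8−10) = -0.4800
  sulphur-dioxide contribution → 30.94 μm/a
  chloride contribution → 31.76 μm/a
  ⇒ r_corr(carbon steel) = 62.7 μm/a
ISO 9224: D(t) = r_corr · t^b with b = 0.523 (carbon steel, B1)
  D(8) = 62.7 × 8^0.523 = 62.7 × 2.967 = 186 μm
  Mass loss = 186 μm × 7.85 g/cm³ = 1460 g·m⁻²

D(8) = 1.46e+03 g·m⁻²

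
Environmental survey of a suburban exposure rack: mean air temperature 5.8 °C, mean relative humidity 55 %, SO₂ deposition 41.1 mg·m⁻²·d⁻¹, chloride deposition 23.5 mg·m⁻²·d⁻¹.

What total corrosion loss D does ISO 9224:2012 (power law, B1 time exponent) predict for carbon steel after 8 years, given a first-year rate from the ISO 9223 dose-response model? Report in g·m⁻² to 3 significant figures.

carbon steel: f(T) = +0.150·(T−10) [T≤10 °C] = -0.6300
  Pd branch = 1.77·Pd^0.52·e^(0.02·RH+f) = 19.56 μm/a
  Sd branch = 0.102·Sd^0.62·e^(0.033·RH+0.04·T) = 5.593 μm/a
  r_corr = 19.56 + 5.593 = 25.15 μm/a
Long-term exponent b (ISO 9224 Table 2, B1) = 0.523
  D(8) = 25.15 × 8^0.523 = 25.15 × 2.967 = 74.62 μm
  Mass loss = 74.62 μm × 7.85 g/cm³ = 585.8 g·m⁻²

D(8) = 586 g·m⁻²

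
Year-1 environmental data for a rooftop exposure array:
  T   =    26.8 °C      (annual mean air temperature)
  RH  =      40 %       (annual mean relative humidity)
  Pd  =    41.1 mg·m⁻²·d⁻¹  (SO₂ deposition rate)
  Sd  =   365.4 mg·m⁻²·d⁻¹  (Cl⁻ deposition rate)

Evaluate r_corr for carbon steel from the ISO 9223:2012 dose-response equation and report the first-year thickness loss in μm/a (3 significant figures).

r_corr = 54.3 μm/a

carbon steel: temperature factor f = -0.054·(16.8) = -0.9072
  SO₂ term: 1.77·41.1^0.52·exp(0.02·40-0.9072) = 10.98
  Sd branch = 0.102·Sd^0.62·e^(0.033·RH+0.04·T) = 43.29 μm/a
  r_corr = 10.98 + 43.29 = 54.27 μm/a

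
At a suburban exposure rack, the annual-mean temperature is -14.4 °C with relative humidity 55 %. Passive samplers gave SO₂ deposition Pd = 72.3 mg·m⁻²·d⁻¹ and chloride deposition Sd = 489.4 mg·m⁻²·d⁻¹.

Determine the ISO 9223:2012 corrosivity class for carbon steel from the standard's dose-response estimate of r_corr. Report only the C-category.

C2

carbon steel: T≤10 °C ⇒ hinge +0.150·(-14.4−10) = -3.6600
  Pd branch = 1.77·Pd^0.52·e^(0.02·RH+f) = 1.267 μm/a
  Sd branch = 0.102·Sd^0.62·e^(0.033·RH+0.04·T) = 16.38 μm/a
  sum: 1.267 + 16.38 → r_corr = 17.65 μm/a
17.6 μm/a falls in (1.3, 25] for carbon steel → category C2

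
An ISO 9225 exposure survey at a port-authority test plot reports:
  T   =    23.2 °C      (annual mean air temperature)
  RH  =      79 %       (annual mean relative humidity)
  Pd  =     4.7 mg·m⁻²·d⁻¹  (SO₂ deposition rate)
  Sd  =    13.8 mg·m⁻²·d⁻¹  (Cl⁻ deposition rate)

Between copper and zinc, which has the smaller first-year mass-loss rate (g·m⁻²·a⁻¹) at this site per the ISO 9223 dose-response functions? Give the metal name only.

copper: T>10 °C ⇒ hinge -0.080·(23.2−10) = -1.0560
  SO₂ term: 0.0053·4.7^0.26·exp(0.059·79-1.0560) = 0.2915
  Sd branch = 0.01025·Sd^0.27·e^(0.036·RH+0.049·T) = 1.115 μm/a
  r_corr = 0.2915 + 1.115 = 1.407 μm/a
  mass loss = 1.407 μm/a × 8.96 g/cm³ = 12.6 g·m⁻²·a⁻¹
zinc: temperature factor f = -0.071·(13.2) = -0.9372
  Pd branch = 0.0129·Pd^0.44·e^(0.046·RH+f) = 0.378 μm/a
  Sd branch = 0.0175·Sd^0.57·e^(0.008·RH+0.085·T) = 1.056 μm/a
  sum: 0.378 + 1.056 → r_corr = 1.434 μm/a
  mass loss = 1.434 μm/a × 7.14 g/cm³ = 10.24 g·m⁻²·a⁻¹
Ordering by g·m⁻²·a⁻¹: copper (12.6) > zinc (10.2)

zinc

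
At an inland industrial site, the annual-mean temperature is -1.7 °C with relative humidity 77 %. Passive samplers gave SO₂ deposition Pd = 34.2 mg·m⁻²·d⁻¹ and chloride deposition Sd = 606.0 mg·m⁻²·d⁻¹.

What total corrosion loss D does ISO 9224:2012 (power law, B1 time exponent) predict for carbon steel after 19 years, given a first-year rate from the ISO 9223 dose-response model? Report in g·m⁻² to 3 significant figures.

D(19) = 2.68e+03 g·m⁻²

carbon steel: f(T) = +0.150·(T−10) [T≤10 °C] = -1.7550
  SO₂ term: 1.77·34.2^0.52·exp(0.02·77-1.7550) = 8.96
  Cl⁻ term: 0.102·606.0^0.62·exp(0.033·77+0.04·-1.7) = 64.23
  r_corr = 8.96 + 64.23 = 73.19 μm/a
Long-term exponent b (ISO 9224 Table 2, B1) = 0.523
  D(19) = 73.19 × 19^0.523 = 73.19 × 4.664 = 341.4 μm
  Mass loss = 341.4 μm × 7.85 g/cm³ = 2680 g·m⁻²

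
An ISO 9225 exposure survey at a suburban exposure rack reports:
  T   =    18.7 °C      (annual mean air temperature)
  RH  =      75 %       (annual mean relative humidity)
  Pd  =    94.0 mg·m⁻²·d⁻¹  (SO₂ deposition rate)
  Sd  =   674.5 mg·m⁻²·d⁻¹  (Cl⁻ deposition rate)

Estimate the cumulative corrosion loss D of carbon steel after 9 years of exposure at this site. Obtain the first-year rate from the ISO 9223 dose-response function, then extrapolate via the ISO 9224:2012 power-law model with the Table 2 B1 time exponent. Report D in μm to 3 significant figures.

D(9) = 625 μm

carbon steel: f(T) = -0.054·(T−10) [T>10 °C] = -0.4698
  Pd branch = 1.77·Pd^0.52·e^(0.02·RH+f) = 52.65 μm/a
  Cl⁻ term: 0.102·674.5^0.62·exp(0.033·75+0.04·18.7) = 145.3
  sum: 52.65 + 145.3 → r_corr = 198 μm/a
ISO 9224: D(t) = r_corr · t^b with b = 0.523 (carbon steel, B1)
  D(9) = 198 × 9^0.523 = 198 × 3.156 = 624.7 μm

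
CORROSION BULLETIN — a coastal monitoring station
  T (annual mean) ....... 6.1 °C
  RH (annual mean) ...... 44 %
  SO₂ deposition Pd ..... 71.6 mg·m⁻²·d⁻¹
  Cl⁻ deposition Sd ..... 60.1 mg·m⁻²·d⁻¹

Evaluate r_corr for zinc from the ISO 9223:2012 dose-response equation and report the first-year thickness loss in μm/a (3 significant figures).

zinc: f(T) = +0.038·(T−10) [T≤10 °C] = -0.1482
  Pd branch = 0.0129·Pd^0.44·e^(0.046·RH+f) = 0.5513 μm/a
  Cl⁻ term: 0.0175·60.1^0.57·exp(0.008·44+0.085·6.1) = 0.4316
  sum: 0.5513 + 0.4316 → r_corr = 0.9829 μm/a

r_corr = 0.983 μm/a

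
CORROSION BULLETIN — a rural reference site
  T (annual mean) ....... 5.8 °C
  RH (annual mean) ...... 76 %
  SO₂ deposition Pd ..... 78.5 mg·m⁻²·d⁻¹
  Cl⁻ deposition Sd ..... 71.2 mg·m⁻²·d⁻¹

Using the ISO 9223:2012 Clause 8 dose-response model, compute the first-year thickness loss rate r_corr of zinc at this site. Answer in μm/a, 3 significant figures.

r_corr = 3.07 μm/a

zinc: f(T) = +0.038·(T−10) [T≤10 °C] = -0.1596
  Pd branch = 0.0129·Pd^0.44·e^(0.046·RH+f) = 2.474 μm/a
  Cl⁻ term: 0.0175·71.2^0.57·exp(0.008·76+0.085·5.8) = 0.5986
  sum: 2.474 + 0.5986 → r_corr = 3.072 μm/a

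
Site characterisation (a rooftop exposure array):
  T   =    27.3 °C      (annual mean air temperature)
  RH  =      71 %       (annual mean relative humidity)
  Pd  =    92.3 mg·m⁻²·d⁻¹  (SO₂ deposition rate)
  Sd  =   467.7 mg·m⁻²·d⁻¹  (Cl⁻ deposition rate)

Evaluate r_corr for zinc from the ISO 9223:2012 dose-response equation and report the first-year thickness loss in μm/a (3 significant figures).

r_corr = 11.2 μm/a

zinc: temperature factor f = -0.071·(17.3) = -1.2283
  Pd branch = 0.0129·Pd^0.44·e^(0.046·RH+f) = 0.7248 μm/a
  Cl⁻ term: 0.0175·467.7^0.57·exp(0.008·71+0.085·27.3) = 10.46
  sum: 0.7248 + 10.46 → r_corr = 11.18 μm/a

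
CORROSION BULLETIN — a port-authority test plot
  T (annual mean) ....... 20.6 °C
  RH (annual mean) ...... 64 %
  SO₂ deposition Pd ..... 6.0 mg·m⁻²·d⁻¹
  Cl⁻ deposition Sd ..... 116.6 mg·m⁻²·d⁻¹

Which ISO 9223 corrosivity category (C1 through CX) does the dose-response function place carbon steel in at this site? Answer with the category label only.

carbon steel: temperature factor f = -0.054·(10.6) = -0.5724
  SO₂ term: 1.77·6.0^0.52·exp(0.02·64-0.5724) = 9.118
  Cl⁻ term: 0.102·116.6^0.62·exp(0.033·64+0.04·20.6) = 36.73
  sum: 9.118 + 36.73 → r_corr = 45.85 μm/a
45.9 μm/a falls in (25, 50] for carbon steel → category C3

C3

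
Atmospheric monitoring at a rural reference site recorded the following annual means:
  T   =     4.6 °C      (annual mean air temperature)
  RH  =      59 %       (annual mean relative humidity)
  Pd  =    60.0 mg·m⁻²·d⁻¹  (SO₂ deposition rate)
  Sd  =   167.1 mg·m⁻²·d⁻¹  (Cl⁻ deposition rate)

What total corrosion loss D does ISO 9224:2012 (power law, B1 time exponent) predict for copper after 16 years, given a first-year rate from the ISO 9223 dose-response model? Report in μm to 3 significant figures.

copper: f(T) = +0.126·(T−10) [T≤10 °C] = -0.6804
  SO₂ term: 0.0053·60.0^0.26·exp(0.059·59-0.6804) = 0.2529
  Sd branch = 0.01025·Sd^0.27·e^(0.036·RH+0.049·T) = 0.4278 μm/a
  r_corr = 0.2529 + 0.4278 = 0.6807 μm/a
Power-law: D(16) = r_corr · 16^0.667
  D(16) = 0.6807 × 16^0.667 = 0.6807 × 6.355 = 4.326 μm

D(16) = 4.33 μm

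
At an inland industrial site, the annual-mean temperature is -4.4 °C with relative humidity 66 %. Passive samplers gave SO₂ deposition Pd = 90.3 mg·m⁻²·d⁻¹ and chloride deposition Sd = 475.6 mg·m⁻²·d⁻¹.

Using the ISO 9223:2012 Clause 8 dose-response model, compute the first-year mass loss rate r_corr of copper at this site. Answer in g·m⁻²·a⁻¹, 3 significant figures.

copper: f(T) = +0.126·(T−10) [T≤10 °C] = -1.8144
  Pd branch = 0.0053·Pd^0.26·e^(0.059·RH+f) = 0.1367 μm/a
  Sd branch = 0.01025·Sd^0.27·e^(0.036·RH+0.049·T) = 0.4697 μm/a
  sum: 0.1367 + 0.4697 → r_corr = 0.6065 μm/a
Convert to mass loss: 0.6065 μm/a × 8.96 g/cm³ = 5.434 g·m⁻²·a⁻¹

r_corr = 5.43 g·m⁻²·a⁻¹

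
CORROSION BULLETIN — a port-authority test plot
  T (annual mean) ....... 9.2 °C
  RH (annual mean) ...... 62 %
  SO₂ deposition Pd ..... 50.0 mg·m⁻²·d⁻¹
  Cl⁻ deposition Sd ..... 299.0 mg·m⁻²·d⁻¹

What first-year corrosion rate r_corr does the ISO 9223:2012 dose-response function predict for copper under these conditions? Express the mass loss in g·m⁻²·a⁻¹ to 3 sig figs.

r_corr = 10.9 g·m⁻²·a⁻¹

copper: temperature factor f = +0.126·(-0.8) = -0.1008
  sulphur-dioxide contribution → 0.5139 μm/a
  chloride contribution → 0.6987 μm/a
  ⇒ r_corr(copper) = 1.213 μm/a
Convert to mass loss: 1.213 μm/a × 8.96 g/cm³ = 10.86 g·m⁻²·a⁻¹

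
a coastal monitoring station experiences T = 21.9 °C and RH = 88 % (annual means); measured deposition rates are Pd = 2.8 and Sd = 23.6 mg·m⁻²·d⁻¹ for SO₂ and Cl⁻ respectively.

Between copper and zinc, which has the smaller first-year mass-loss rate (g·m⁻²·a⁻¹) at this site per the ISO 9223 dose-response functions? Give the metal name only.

copper: f(T) = -0.080·(T−10) [T>10 °C] = -0.9520
  Pd branch = 0.0053·Pd^0.26·e^(0.059·RH+f) = 0.4808 μm/a
  Sd branch = 0.01025·Sd^0.27·e^(0.036·RH+0.049·T) = 1.672 μm/a
  r_corr = 0.4808 + 1.672 = 2.153 μm/a
  mass loss = 2.153 μm/a × 8.96 g/cm³ = 19.29 g·m⁻²·a⁻¹
zinc: f(T) = -0.071·(T−10) [T>10 °C] = -0.8449
  Pd branch = 0.0129·Pd^0.44·e^(0.046·RH+f) = 0.4994 μm/a
  Cl⁻ term: 0.0175·23.6^0.57·exp(0.008·88+0.085·21.9) = 1.38
  sum: 0.4994 + 1.38 → r_corr = 1.879 μm/a
  mass loss = 1.879 μm/a × 7.14 g/cm³ = 13.42 g·m⁻²·a⁻¹
Ordering by g·m⁻²·a⁻¹: copper (19.3) > zinc (13.4)

zinc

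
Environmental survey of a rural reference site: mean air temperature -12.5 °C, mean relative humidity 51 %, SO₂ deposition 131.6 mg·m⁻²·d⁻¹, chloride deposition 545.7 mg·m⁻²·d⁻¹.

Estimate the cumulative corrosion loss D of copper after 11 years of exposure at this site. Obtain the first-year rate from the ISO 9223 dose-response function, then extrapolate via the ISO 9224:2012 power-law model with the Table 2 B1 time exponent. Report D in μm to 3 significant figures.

copper: f(T) = +0.126·(T−10) [T≤10 °C] = -2.8350
  Pd branch = 0.0053·Pd^0.26·e^(0.059·RH+f) = 0.02243 μm/a
  Sd branch = 0.01025·Sd^0.27·e^(0.036·RH+0.049·T) = 0.191 μm/a
  sum: 0.02243 + 0.191 → r_corr = 0.2134 μm/a
ISO 9224: D(t) = r_corr · t^b with b = 0.667 (copper, B1)
  D(11) = 0.2134 × 11^0.667 = 0.2134 × 4.95 = 1.057 μm

D(11) = 1.06 μm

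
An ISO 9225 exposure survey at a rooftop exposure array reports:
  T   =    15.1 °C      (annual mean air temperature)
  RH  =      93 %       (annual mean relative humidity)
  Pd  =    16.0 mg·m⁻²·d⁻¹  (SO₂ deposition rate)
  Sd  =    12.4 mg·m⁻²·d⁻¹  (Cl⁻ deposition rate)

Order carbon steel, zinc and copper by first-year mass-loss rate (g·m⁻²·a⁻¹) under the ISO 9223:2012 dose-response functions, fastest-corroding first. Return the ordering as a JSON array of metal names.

["carbon steel", "copper", "zinc"]

carbon steel: T>10 °C ⇒ hinge -0.054·(15.1−10) = -0.2754
  sulphur-dioxide contribution → 36.5 μm/a
  chloride contribution → 19.13 μm/a
  ⇒ r_corr(carbon steel) = 55.63 μm/a
  mass loss = 55.63 μm/a × 7.85 g/cm³ = 436.7 g·m⁻²·a⁻¹
zinc: T>10 °C ⇒ hinge -0.071·(15.1−10) = -0.3621
  sulphur-dioxide contribution → 2.193 μm/a
  chloride contribution → 0.5582 μm/a
  ⇒ r_corr(zinc) = 2.751 μm/a
  mass loss = 2.751 μm/a × 7.14 g/cm³ = 19.64 g·m⁻²·a⁻¹
copper: f(T) = -0.080·(T−10) [T>10 °C] = -0.4080
  sulphur-dioxide contribution → 1.75 μm/a
  chloride contribution → 1.206 μm/a
  ⇒ r_corr(copper) = 2.956 μm/a
  mass loss = 2.956 μm/a × 8.96 g/cm³ = 26.49 g·m⁻²·a⁻¹
Ordering by g·m⁻²·a⁻¹: carbon steel (437) > copper (26.5) > zinc (19.6)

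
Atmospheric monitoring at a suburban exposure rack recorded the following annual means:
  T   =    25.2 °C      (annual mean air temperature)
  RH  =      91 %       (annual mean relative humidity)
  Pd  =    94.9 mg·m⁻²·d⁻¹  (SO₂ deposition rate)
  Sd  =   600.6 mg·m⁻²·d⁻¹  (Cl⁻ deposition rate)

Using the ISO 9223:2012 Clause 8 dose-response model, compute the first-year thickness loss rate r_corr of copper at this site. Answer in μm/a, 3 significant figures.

copper: f(T) = -0.080·(T−10) [T>10 °C] = -1.2160
  SO₂ term: 0.0053·94.9^0.26·exp(0.059·91-1.2160) = 1.102
  Sd branch = 0.01025·Sd^0.27·e^(0.036·RH+0.049·T) = 5.248 μm/a
  sum: 1.102 + 5.248 → r_corr = 6.349 μm/a

r_corr = 6.35 μm/a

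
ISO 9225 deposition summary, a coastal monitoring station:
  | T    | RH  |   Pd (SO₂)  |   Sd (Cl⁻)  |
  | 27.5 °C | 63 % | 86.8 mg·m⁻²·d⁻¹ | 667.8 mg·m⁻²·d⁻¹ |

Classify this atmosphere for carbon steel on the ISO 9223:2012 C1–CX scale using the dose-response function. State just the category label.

C5

carbon steel: f(T) = -0.054·(T−10) [T>10 °C] = -0.9450
  sulphur-dioxide contribution → 24.71 μm/a
  chloride contribution → 138.2 μm/a
  total first-year rate 162.9 μm/a
163 μm/a falls in (80, 200] for carbon steel → category C5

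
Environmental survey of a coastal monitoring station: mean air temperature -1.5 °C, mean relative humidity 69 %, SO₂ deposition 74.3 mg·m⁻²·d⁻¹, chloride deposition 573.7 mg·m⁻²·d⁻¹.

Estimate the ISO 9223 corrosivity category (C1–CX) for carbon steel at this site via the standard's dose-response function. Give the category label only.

C4

carbon steel: temperature factor f = +0.150·(-11.5) = -1.7250
  Pd branch = 1.77·Pd^0.52·e^(0.02·RH+f) = 11.78 μm/a
  Sd branch = 0.102·Sd^0.62·e^(0.033·RH+0.04·T) = 48.06 μm/a
  sum: 11.78 + 48.06 → r_corr = 59.84 μm/a
59.8 μm/a falls in (50, 80] for carbon steel → category C4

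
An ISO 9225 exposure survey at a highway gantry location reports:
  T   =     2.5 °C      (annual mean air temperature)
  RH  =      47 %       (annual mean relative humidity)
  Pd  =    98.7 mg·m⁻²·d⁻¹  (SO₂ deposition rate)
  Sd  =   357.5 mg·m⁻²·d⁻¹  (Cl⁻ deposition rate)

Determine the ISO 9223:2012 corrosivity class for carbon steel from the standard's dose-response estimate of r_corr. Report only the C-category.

C3

carbon steel: f(T) = +0.150·(T−10) [T≤10 °C] = -1.1250
  Pd branch = 1.77·Pd^0.52·e^(0.02·RH+f) = 16.02 μm/a
  Cl⁻ term: 0.102·357.5^0.62·exp(0.033·47+0.04·2.5) = 20.35
  sum: 16.02 + 20.35 → r_corr = 36.37 μm/a
36.4 μm/a falls in (25, 50] for carbon steel → category C3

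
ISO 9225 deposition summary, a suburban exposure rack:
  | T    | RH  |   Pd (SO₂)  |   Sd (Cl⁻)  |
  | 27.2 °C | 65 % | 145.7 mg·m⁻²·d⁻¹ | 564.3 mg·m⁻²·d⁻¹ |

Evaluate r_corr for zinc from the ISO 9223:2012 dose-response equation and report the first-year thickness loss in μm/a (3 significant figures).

r_corr = 11.7 μm/a

zinc: f(T) = -0.071·(T−10) [T>10 °C] = -1.2212
  sulphur-dioxide contribution → 0.6772 μm/a
  chloride contribution → 11 μm/a
  total first-year rate 11.68 μm/a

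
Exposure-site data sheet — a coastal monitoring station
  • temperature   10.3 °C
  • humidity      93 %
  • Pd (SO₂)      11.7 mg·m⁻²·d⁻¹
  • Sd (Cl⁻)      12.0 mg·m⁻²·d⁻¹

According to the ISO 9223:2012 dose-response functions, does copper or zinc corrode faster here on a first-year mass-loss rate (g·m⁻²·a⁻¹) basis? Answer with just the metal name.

copper: f(T) = -0.080·(T−10) [T>10 °C] = -0.0240
  sulphur-dioxide contribution → 2.369 μm/a
  chloride contribution → 0.9447 μm/a
  ⇒ r_corr(copper) = 3.314 μm/a
  mass loss = 3.314 μm/a × 8.96 g/cm³ = 29.69 g·m⁻²·a⁻¹
zinc: f(T) = -0.071·(T−10) [T>10 °C] = -0.0213
  sulphur-dioxide contribution → 2.687 μm/a
  chloride contribution → 0.3643 μm/a
  total first-year rate 3.051 μm/a
  mass loss = 3.051 μm/a × 7.14 g/cm³ = 21.79 g·m⁻²·a⁻¹
Ordering by g·m⁻²·a⁻¹: copper (29.7) > zinc (21.8)

copper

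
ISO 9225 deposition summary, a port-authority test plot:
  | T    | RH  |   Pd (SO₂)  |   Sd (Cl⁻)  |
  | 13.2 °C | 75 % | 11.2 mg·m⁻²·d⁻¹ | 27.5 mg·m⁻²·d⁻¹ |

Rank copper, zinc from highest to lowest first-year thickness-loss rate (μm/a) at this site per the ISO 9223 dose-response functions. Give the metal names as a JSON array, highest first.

["zinc", "copper"]

copper: T>10 °C ⇒ hinge -0.080·(13.2−10) = -0.2560
  sulphur-dioxide contribution → 0.6422 μm/a
  chloride contribution → 0.7126 μm/a
  ⇒ r_corr(copper) = 1.355 μm/a
zinc: temperature factor f = -0.071·(3.2) = -0.2272
  sulphur-dioxide contribution → 0.9373 μm/a
  chloride contribution → 0.6476 μm/a
  total first-year rate 1.585 μm/a
Ordering by μm/a: zinc (1.58) > copper (1.35)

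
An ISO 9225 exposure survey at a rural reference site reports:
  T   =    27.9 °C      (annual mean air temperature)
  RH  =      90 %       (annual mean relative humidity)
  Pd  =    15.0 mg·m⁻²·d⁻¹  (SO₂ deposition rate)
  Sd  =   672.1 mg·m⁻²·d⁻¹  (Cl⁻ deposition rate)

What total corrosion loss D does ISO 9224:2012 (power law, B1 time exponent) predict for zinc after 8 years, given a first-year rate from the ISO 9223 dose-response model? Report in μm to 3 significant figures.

D(8) = 89.5 μm

zinc: f(T) = -0.071·(T−10) [T>10 °C] = -1.2709
  Pd branch = 0.0129·Pd^0.44·e^(0.046·RH+f) = 0.7483 μm/a
  Sd branch = 0.0175·Sd^0.57·e^(0.008·RH+0.085·T) = 15.75 μm/a
  sum: 0.7483 + 15.75 → r_corr = 16.5 μm/a
ISO 9224: D(t) = r_corr · t^b with b = 0.813 (zinc, B1)
  D(8) = 16.5 × 8^0.813 = 16.5 × 5.423 = 89.47 μm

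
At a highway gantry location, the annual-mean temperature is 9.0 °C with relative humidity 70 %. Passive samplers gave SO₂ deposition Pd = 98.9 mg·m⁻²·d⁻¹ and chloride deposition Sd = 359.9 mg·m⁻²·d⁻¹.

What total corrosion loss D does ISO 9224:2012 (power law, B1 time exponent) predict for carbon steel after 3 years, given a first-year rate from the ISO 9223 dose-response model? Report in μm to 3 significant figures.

carbon steel: temperature factor f = +0.150·(-1.0) = -0.1500
  Pd branch = 1.77·Pd^0.52·e^(0.02·RH+f) = 67.35 μm/a
  Cl⁻ term: 0.102·359.9^0.62·exp(0.033·70+0.04·9.0) = 56.62
  sum: 67.35 + 56.62 → r_corr = 124 μm/a
ISO 9224: D(t) = r_corr · t^b with b = 0.523 (carbon steel, B1)
  D(3) = 124 × 3^0.523 = 124 × 1.776 = 220.2 μm

D(3) = 220 μm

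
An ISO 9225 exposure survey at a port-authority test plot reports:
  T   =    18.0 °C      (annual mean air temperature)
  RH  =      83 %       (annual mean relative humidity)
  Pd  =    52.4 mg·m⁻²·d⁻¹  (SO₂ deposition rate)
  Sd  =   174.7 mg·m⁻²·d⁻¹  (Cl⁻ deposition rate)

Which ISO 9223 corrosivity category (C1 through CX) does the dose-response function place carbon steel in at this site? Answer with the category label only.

C5

carbon steel: temperature factor f = -0.054·(8.0) = -0.4320
  Pd branch = 1.77·Pd^0.52·e^(0.02·RH+f) = 47.35 μm/a
  Sd branch = 0.102·Sd^0.62·e^(0.033·RH+0.04·T) = 79.62 μm/a
  r_corr = 47.35 + 79.62 = 127 μm/a
127 μm/a falls in (80, 200] for carbon steel → category C5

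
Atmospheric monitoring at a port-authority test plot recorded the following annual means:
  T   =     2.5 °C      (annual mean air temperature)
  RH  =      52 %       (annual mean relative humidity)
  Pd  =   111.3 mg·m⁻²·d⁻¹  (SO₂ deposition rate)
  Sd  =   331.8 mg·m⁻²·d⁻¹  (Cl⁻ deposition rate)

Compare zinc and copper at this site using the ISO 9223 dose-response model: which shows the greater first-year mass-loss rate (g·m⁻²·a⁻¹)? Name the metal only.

zinc

zinc: T≤10 °C ⇒ hinge +0.038·(2.5−10) = -0.2850
  SO₂ term: 0.0129·111.3^0.44·exp(0.046·52-0.2850) = 0.8435
  Cl⁻ term: 0.0175·331.8^0.57·exp(0.008·52+0.085·2.5) = 0.8972
  sum: 0.8435 + 0.8972 → r_corr = 1.741 μm/a
  mass loss = 1.741 μm/a × 7.14 g/cm³ = 12.43 g·m⁻²·a⁻¹
copper: T≤10 °C ⇒ hinge +0.126·(2.5−10) = -0.9450
  SO₂ term: 0.0053·111.3^0.26·exp(0.059·52-0.9450) = 0.1508
  Cl⁻ term: 0.01025·331.8^0.27·exp(0.036·52+0.049·2.5) = 0.361
  sum: 0.1508 + 0.361 → r_corr = 0.5118 μm/a
  mass loss = 0.5118 μm/a × 8.96 g/cm³ = 4.586 g·m⁻²·a⁻¹
Ordering by g·m⁻²·a⁻¹: zinc (12.4) > copper (4.59)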